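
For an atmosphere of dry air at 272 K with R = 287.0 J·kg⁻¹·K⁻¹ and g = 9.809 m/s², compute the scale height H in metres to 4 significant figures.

The scale height of an isothermal atmosphere is H = RT/g.
H = 287.0 × 272 / 9.809 = 78064/9.809 = 7958.4 m.

H ≈ 7958 m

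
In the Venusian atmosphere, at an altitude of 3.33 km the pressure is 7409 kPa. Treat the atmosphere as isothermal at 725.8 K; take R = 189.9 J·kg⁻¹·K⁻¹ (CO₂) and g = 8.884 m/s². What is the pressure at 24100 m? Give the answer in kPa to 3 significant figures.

Scale height: H = RT/g = 189.9 × 725.8 / 8.884 = 15514 m.
Between two levels, P₂ = P₁ exp(−Δz/H) with Δz = z₂ − z₁.
Δz = 24100 − 3330.0 = 20770 m; Δz/H = 20770/15514 = 1.3388.
P₂ = 7409 × exp(−1.3388) = 7409 × 0.26216 = 1942.3 kPa.

P ≈ 1940 kPa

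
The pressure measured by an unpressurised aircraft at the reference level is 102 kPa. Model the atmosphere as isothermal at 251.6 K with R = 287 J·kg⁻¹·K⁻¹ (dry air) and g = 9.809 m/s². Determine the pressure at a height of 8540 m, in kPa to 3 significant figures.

Scale height: H = RT/g = 287 × 251.6 / 9.809 = 7361.5 m.
Barometric formula: P = P₀ exp(−z/H).
z/H = 8540.0/7361.5 = 1.1601; exp(−1.1601) = 0.31345.
P = 102 × 0.31345 = 31.972 kPa.

P ≈ 32.0 kPa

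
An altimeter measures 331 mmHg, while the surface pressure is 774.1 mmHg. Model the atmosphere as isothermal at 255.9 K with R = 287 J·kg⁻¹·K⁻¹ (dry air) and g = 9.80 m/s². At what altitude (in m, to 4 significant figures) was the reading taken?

z ≈ 6367 m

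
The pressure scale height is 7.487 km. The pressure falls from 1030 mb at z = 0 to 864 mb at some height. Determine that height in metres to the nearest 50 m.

z ≈ 1300 m

Invert the barometric formula: z = H ln(P₀/P).
P₀/P = 1030/864 = 1.1921; ln(1.1921) = 0.17572.
z = 7487.0 × 0.17572 = 1315.6 m.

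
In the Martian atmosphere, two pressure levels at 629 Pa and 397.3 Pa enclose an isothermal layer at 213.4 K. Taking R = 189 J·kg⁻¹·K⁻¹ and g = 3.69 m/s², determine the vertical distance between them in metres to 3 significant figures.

Δz ≈ 5020 m

Hypsometric equation: Δz = (R T̄/g) ln(P₁/P₂).
R T̄/g = 189 × 213.4 / 3.69 = 10930 m.
ln(629/397.3) = ln(1.5832) = 0.45945.
Δz = 10930 × 0.45945 = 5021.8 m.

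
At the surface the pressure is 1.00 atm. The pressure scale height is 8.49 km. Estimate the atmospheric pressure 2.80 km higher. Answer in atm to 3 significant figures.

P ≈ 0.719 atm

Barometric formula: P = P₀ exp(−z/H).
z/H = 2800.0/8490.0 = 0.32980; exp(−0.32980) = 0.71907.
P = 1.00 × 0.71907 = 0.71907 atm.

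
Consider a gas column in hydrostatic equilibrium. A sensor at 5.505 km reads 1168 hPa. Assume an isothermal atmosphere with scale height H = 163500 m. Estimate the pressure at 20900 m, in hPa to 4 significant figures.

P ≈ 1063 hPa

Between two levels, P₂ = P₁ exp(−Δz/H) with Δz = z₂ − z₁.
Δz = 20900 − 5505.0 = 15395 m; Δz/H = 15395/163500 = 0.094159.
P₂ = 1168 × exp(−0.094159) = 1168 × 0.91014 = 1063.0 hPa.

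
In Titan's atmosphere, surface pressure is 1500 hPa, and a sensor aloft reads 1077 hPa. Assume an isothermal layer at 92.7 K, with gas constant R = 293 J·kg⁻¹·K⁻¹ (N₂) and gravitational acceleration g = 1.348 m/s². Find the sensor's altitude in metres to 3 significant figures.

Scale height: H = RT/g = 293 × 92.7 / 1.348 = 20149 m.
Invert the barometric formula: z = H ln(P₀/P).
P₀/P = 1500/1077 = 1.3928; ln(1.3928) = 0.33132.
z = 20149 × 0.33132 = 6675.8 m.

z ≈ 6680 m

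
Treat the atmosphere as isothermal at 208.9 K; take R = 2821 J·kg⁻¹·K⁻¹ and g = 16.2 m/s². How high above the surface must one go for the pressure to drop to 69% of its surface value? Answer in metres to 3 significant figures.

Scale height: H = RT/g = 2821 × 208.9 / 16.2 = 36377 m.
Set P/P₀ = exp(−z/H) = 0.69, so z = −H ln(0.69).
−ln(0.69) = 0.37106; z = 36377 × 0.37106 = 13498 m.

z ≈ 13500 m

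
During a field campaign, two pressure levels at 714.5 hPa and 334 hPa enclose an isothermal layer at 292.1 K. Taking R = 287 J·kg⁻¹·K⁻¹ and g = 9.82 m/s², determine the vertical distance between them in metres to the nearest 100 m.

Δz ≈ 6500 m

Hypsometric equation: Δz = (R T̄/g) ln(P₁/P₂).
R T̄/g = 287 × 292.1 / 9.82 = 8536.9 m.
ln(714.5/334) = ln(2.1392) = 0.76043.
Δz = 8536.9 × 0.76043 = 6491.7 m.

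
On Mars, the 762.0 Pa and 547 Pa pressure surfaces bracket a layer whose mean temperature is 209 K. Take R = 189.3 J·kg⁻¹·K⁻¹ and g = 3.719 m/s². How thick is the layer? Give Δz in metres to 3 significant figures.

Δz ≈ 3530 m

Hypsometric equation: Δz = (R T̄/g) ln(P₁/P₂).
R T̄/g = 189.3 × 209 / 3.719 = 10638 m.
ln(762.0/547) = ln(1.3931) = 0.33153.
Δz = 10638 × 0.33153 = 3526.8 m.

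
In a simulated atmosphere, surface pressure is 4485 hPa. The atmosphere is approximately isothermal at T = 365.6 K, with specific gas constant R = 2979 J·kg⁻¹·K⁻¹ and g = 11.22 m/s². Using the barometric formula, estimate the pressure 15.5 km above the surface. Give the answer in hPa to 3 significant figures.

P ≈ 3820 hPa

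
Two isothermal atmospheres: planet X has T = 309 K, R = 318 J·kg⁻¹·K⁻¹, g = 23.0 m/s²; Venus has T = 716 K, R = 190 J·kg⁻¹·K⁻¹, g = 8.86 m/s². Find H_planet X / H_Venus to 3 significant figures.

H = RT/g for each body.
H_planet X = 318 × 309 / 23.0 = 4272.3 m.
H_Venus = 190 × 716 / 8.86 = 15354 m.
H_planet X/H_Venus = 4272.3/15354 = 0.27825.

H_planet X/H_Venus ≈ 0.278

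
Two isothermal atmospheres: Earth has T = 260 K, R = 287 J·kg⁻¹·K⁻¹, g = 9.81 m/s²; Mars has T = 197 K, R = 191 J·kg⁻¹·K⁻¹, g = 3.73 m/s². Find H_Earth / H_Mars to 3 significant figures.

H_Earth/H_Mars ≈ 0.754

H = RT/g for each body.
H_Earth = 287 × 260 / 9.81 = 7606.5 m.
H_Mars = 191 × 197 / 3.73 = 10088 m.
H_Earth/H_Mars = 7606.5/10088 = 0.75401.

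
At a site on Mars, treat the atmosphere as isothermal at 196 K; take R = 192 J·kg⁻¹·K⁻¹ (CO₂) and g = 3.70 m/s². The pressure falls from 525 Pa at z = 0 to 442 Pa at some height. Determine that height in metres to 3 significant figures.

z ≈ 1750 m

Scale height: H = RT/g = 192 × 196 / 3.70 = 10171 m.
Invert the barometric formula: z = H ln(P₀/P).
P₀/P = 525/442 = 1.1878; ln(1.1878) = 0.17210.
z = 10171 × 0.17210 = 1750.4 m.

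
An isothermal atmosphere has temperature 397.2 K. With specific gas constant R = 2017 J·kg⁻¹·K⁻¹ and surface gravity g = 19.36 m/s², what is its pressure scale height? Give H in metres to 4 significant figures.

The scale height of an isothermal atmosphere is H = RT/g.
H = 2017 × 397.2 / 19.36 = 801150/19.36 = 41382 m.

H ≈ 41380 m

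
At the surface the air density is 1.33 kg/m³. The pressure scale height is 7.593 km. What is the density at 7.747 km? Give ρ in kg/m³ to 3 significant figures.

In an isothermal atmosphere, density decays like pressure: ρ = ρ₀ exp(−z/H).
z/H = 7747.0/7593.0 = 1.0203; exp(−1.0203) = 0.36049.
ρ = 1.33 × 0.36049 = 0.47945 kg/m³.

ρ ≈ 0.479 kg/m³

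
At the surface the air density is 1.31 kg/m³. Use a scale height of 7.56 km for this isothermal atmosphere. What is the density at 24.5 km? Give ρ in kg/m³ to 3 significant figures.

In an isothermal atmosphere, density decays like pressure: ρ = ρ₀ exp(−z/H).
z/H = 24500/7560.0 = 3.2407; exp(−3.2407) = 0.039136.
ρ = 1.31 × 0.039136 = 0.051268 kg/m³.

ρ ≈ 0.0513 kg/m³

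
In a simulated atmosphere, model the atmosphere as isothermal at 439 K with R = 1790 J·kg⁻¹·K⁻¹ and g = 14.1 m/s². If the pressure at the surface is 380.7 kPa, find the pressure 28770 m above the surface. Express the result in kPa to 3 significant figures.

Scale height: H = RT/g = 1790 × 439 / 14.1 = 55731 m.
Barometric formula: P = P₀ exp(−z/H).
z/H = 28770/55731 = 0.51623; exp(−0.51623) = 0.59677.
P = 380.7 × 0.59677 = 227.19 kPa.

P ≈ 227 kPa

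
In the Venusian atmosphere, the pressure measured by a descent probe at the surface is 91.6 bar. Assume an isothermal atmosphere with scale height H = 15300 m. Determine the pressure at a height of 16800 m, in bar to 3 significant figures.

P ≈ 30.6 bar

Barometric formula: P = P₀ exp(−z/H).
z/H = 16800/15300 = 1.0980; exp(−1.0980) = 0.33354.
P = 91.6 × 0.33354 = 30.552 bar.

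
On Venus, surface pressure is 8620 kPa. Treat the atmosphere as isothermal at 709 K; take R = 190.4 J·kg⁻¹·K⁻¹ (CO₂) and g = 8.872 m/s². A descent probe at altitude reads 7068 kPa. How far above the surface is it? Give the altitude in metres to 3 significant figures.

Scale height: H = RT/g = 190.4 × 709 / 8.872 = 15216 m.
Invert the barometric formula: z = H ln(P₀/P).
P₀/P = 8620/7068 = 1.2196; ln(1.2196) = 0.19852.
z = 15216 × 0.19852 = 3020.7 m.

z ≈ 3020 m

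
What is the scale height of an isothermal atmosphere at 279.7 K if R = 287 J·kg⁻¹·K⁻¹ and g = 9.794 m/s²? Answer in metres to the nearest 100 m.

The scale height of an isothermal atmosphere is H = RT/g.
H = 287 × 279.7 / 9.794 = 80274/9.794 = 8196.2 m.

H ≈ 8200 m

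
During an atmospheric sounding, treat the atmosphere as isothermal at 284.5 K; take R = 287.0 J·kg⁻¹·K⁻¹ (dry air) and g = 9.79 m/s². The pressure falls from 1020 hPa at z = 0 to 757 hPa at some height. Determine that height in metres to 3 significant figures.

z ≈ 2490 m

Scale height: H = RT/g = 287.0 × 284.5 / 9.79 = 8340.3 m.
Invert the barometric formula: z = H ln(P₀/P).
P₀/P = 1020/757 = 1.3474; ln(1.3474) = 0.29818.
z = 8340.3 × 0.29818 = 2486.9 m.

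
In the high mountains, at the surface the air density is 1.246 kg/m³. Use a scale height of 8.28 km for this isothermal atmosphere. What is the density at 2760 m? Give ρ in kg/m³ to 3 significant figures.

ρ ≈ 0.893 kg/m³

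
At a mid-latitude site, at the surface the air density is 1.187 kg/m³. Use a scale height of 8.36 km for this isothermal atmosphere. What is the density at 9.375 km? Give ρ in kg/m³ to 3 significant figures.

ρ ≈ 0.387 kg/m³

In an isothermal atmosphere, density decays like pressure: ρ = ρ₀ exp(−z/H).
z/H = 9375.0/8360.0 = 1.1214; exp(−1.1214) = 0.32582.
ρ = 1.187 × 0.32582 = 0.38675 kg/m³.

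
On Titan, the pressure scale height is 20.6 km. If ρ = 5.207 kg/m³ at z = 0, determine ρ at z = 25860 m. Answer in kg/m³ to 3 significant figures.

In an isothermal atmosphere, density decays like pressure: ρ = ρ₀ exp(−z/H).
z/H = 25860/20600 = 1.2553; exp(−1.2553) = 0.28499.
ρ = 5.207 × 0.28499 = 1.4839 kg/m³.

ρ ≈ 1.48 kg/m³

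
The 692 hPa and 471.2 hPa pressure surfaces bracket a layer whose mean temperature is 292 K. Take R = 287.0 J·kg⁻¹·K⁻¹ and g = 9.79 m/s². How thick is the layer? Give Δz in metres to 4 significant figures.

Δz ≈ 3290 m

Hypsometric equation: Δz = (R T̄/g) ln(P₁/P₂).
R T̄/g = 287.0 × 292 / 9.79 = 8560.2 m.
ln(692/471.2) = ln(1.4686) = 0.38431.
Δz = 8560.2 × 0.38431 = 3289.8 m.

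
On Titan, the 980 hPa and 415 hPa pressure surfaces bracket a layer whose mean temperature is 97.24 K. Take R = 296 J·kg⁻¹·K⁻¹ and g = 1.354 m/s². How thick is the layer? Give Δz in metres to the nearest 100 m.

Δz ≈ 18300 m

Hypsometric equation: Δz = (R T̄/g) ln(P₁/P₂).
R T̄/g = 296 × 97.24 / 1.354 = 21258 m.
ln(980/415) = ln(2.3614) = 0.85925.
Δz = 21258 × 0.85925 = 18266 m.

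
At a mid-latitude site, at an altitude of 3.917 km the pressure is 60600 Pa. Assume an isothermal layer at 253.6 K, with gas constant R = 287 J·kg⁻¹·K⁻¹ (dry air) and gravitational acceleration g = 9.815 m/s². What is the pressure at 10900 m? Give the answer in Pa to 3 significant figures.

Scale height: H = RT/g = 287 × 253.6 / 9.815 = 7415.5 m.
Between two levels, P₂ = P₁ exp(−Δz/H) with Δz = z₂ − z₁.
Δz = 10900 − 3917.0 = 6983.0 m; Δz/H = 6983.0/7415.5 = 0.94168.
P₂ = 60600 × exp(−0.94168) = 60600 × 0.38997 = 23632 Pa.

P ≈ 23600 Pa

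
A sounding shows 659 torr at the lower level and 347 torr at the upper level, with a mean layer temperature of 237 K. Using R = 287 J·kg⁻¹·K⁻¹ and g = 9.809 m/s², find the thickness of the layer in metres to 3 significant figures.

Hypsometric equation: Δz = (R T̄/g) ln(P₁/P₂).
R T̄/g = 287 × 237 / 9.809 = 6934.3 m.
ln(659/347) = ln(1.8991) = 0.64138.
Δz = 6934.3 × 0.64138 = 4447.5 m.

Δz ≈ 4450 m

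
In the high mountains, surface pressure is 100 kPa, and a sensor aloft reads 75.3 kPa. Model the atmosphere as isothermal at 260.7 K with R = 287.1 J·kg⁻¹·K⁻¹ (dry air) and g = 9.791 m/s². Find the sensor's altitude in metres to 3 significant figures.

Scale height: H = RT/g = 287.1 × 260.7 / 9.791 = 7644.5 m.
Invert the barometric formula: z = H ln(P₀/P).
P₀/P = 100/75.3 = 1.3280; ln(1.3280) = 0.28367.
z = 7644.5 × 0.28367 = 2168.5 m.

z ≈ 2170 m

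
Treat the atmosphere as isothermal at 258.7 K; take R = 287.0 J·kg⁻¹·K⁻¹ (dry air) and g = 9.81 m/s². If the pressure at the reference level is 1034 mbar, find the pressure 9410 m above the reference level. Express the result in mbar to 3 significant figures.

Scale height: H = RT/g = 287.0 × 258.7 / 9.81 = 7568.5 m.
Barometric formula: P = P₀ exp(−z/H).
z/H = 9410.0/7568.5 = 1.2433; exp(−1.2433) = 0.28843.
P = 1034 × 0.28843 = 298.24 mbar.

P ≈ 298 mbar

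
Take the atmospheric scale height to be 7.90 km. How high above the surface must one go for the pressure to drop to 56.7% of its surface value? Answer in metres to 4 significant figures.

z ≈ 4482 m

Set P/P₀ = exp(−z/H) = 0.567, so z = −H ln(0.567).
−ln(0.567) = 0.56740; z = 7900.0 × 0.56740 = 4482.5 m.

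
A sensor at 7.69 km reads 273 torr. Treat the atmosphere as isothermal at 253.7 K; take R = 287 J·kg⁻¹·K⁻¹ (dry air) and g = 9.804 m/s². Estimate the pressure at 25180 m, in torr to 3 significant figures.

Scale height: H = RT/g = 287 × 253.7 / 9.804 = 7426.8 m.
Between two levels, P₂ = P₁ exp(−Δz/H) with Δz = z₂ − z₁.
Δz = 25180 − 7690.0 = 17490 m; Δz/H = 17490/7426.8 = 2.3550.
P₂ = 273 × exp(−2.3550) = 273 × 0.094894 = 25.906 torr.

P ≈ 25.9 torr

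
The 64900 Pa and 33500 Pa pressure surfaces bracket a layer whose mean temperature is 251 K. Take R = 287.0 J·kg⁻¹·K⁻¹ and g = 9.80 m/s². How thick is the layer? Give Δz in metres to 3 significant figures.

Δz ≈ 4860 m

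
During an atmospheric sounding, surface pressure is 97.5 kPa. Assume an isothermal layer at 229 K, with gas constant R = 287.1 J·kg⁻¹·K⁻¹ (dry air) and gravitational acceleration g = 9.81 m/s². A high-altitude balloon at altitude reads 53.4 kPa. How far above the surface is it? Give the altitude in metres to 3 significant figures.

z ≈ 4030 m

Scale height: H = RT/g = 287.1 × 229 / 9.81 = 6701.9 m.
Invert the barometric formula: z = H ln(P₀/P).
P₀/P = 97.5/53.4 = 1.8258; ln(1.8258) = 0.60202.
z = 6701.9 × 0.60202 = 4034.7 m.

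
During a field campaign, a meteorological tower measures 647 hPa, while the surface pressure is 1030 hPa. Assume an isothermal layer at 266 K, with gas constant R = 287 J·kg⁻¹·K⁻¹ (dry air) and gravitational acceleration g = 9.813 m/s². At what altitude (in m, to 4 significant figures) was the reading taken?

Scale height: H = RT/g = 287 × 266 / 9.813 = 7779.7 m.
Invert the barometric formula: z = H ln(P₀/P).
P₀/P = 1030/647 = 1.5920; ln(1.5920) = 0.46499.
z = 7779.7 × 0.46499 = 3617.5 m.

z ≈ 3617 m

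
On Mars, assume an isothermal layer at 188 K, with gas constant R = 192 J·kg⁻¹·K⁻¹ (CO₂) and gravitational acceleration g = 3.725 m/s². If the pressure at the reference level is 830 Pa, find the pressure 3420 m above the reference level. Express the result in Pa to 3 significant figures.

P ≈ 583 Pa

Scale height: H = RT/g = 192 × 188 / 3.725 = 9690.2 m.
Barometric formula: P = P₀ exp(−z/H).
z/H = 3420.0/9690.2 = 0.35293; exp(−0.35293) = 0.70263.
P = 830 × 0.70263 = 583.18 Pa.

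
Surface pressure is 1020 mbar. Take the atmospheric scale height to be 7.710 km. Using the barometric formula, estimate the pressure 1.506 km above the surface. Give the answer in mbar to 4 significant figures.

P ≈ 839.0 mbar

Barometric formula: P = P₀ exp(−z/H).
z/H = 1506.0/7710.0 = 0.19533; exp(−0.19533) = 0.82256.
P = 1020 × 0.82256 = 839.01 mbar.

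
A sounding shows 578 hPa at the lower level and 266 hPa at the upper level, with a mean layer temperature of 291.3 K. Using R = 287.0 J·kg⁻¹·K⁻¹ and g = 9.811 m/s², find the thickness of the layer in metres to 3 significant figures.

Hypsometric equation: Δz = (R T̄/g) ln(P₁/P₂).
R T̄/g = 287.0 × 291.3 / 9.811 = 8521.4 m.
ln(578/266) = ln(2.1729) = 0.77606.
Δz = 8521.4 × 0.77606 = 6613.1 m.

Δz ≈ 6610 m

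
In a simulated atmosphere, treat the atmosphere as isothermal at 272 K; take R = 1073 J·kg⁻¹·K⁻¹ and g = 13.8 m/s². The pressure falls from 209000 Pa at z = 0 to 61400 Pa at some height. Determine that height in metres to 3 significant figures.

Scale height: H = RT/g = 1073 × 272 / 13.8 = 21149 m.
Invert the barometric formula: z = H ln(P₀/P).
P₀/P = 209000/61400 = 3.4039; ln(3.4039) = 1.2249.
z = 21149 × 1.2249 = 25905 m.

z ≈ 25900 m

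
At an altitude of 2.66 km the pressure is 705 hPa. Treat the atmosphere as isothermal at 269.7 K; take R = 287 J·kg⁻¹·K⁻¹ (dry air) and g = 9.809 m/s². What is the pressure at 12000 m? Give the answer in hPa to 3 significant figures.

Scale height: H = RT/g = 287 × 269.7 / 9.809 = 7891.1 m.
Between two levels, P₂ = P₁ exp(−Δz/H) with Δz = z₂ − z₁.
Δz = 12000 − 2660.0 = 9340.0 m; Δz/H = 9340.0/7891.1 = 1.1836.
P₂ = 705 × exp(−1.1836) = 705 × 0.30617 = 215.85 hPa.

P ≈ 216 hPa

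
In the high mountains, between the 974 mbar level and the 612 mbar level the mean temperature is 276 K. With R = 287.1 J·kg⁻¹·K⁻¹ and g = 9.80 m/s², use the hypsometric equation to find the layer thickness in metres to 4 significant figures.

Hypsometric equation: Δz = (R T̄/g) ln(P₁/P₂).
R T̄/g = 287.1 × 276 / 9.80 = 8085.7 m.
ln(974/612) = ln(1.5915) = 0.46468.
Δz = 8085.7 × 0.46468 = 3757.3 m.

Δz ≈ 3757 m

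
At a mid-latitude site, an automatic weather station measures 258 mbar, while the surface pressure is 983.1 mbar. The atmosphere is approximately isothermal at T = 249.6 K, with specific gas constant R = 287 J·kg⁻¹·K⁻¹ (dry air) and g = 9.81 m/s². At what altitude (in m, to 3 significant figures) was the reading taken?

z ≈ 9770 m

Scale height: H = RT/g = 287 × 249.6 / 9.81 = 7302.3 m.
Invert the barometric formula: z = H ln(P₀/P).
P₀/P = 983.1/258 = 3.8105; ln(3.8105) = 1.3378.
z = 7302.3 × 1.3378 = 9769.0 m.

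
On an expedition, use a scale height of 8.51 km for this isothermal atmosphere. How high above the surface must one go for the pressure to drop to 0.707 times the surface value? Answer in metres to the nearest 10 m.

Set P/P₀ = exp(−z/H) = 0.707, so z = −H ln(0.707).
−ln(0.707) = 0.34672; z = 8510.0 × 0.34672 = 2950.6 m.

z ≈ 2950 m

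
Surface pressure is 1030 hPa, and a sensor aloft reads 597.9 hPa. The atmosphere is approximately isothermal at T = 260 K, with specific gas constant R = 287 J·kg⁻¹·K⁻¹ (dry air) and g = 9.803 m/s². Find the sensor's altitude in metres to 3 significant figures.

z ≈ 4140 m

Scale height: H = RT/g = 287 × 260 / 9.803 = 7612.0 m.
Invert the barometric formula: z = H ln(P₀/P).
P₀/P = 1030/597.9 = 1.7227; ln(1.7227) = 0.54389.
z = 7612.0 × 0.54389 = 4140.1 m.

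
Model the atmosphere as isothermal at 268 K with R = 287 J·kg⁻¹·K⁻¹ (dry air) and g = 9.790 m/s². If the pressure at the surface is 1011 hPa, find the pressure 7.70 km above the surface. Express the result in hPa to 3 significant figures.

P ≈ 379 hPa

Scale height: H = RT/g = 287 × 268 / 9.790 = 7856.6 m.
Barometric formula: P = P₀ exp(−z/H).
z/H = 7700.0/7856.6 = 0.98007; exp(−0.98007) = 0.37528.
P = 1011 × 0.37528 = 379.41 hPa.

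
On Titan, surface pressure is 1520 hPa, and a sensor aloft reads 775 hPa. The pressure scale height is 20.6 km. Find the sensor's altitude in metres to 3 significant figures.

Invert the barometric formula: z = H ln(P₀/P).
P₀/P = 1520/775 = 1.9613; ln(1.9613) = 0.67361.
z = 20600 × 0.67361 = 13876 m.

z ≈ 13900 m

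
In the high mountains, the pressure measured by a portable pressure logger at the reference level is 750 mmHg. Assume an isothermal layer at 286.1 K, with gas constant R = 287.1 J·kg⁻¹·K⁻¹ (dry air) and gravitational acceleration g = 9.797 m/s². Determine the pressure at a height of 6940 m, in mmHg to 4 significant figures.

P ≈ 327.8 mmHg

Scale height: H = RT/g = 287.1 × 286.1 / 9.797 = 8384.1 m.
Barometric formula: P = P₀ exp(−z/H).
z/H = 6940.0/8384.1 = 0.82776; exp(−0.82776) = 0.43703.
P = 750 × 0.43703 = 327.77 mmHg.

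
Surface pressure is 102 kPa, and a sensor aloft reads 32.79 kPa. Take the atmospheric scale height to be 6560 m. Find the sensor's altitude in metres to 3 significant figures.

z ≈ 7440 m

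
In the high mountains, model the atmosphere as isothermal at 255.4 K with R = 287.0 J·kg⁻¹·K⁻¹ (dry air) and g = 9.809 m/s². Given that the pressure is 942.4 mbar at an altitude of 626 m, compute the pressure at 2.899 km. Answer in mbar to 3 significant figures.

Scale height: H = RT/g = 287.0 × 255.4 / 9.809 = 7472.7 m.
Between two levels, P₂ = P₁ exp(−Δz/H) with Δz = z₂ − z₁.
Δz = 2899.0 − 626.00 = 2273.0 m; Δz/H = 2273.0/7472.7 = 0.30417.
P₂ = 942.4 × exp(−0.30417) = 942.4 × 0.73774 = 695.25 mbar.

P ≈ 695 mbar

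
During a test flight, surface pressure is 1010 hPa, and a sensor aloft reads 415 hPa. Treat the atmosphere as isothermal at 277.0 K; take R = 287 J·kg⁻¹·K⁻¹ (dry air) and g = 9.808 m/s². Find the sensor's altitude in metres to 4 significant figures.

Scale height: H = RT/g = 287 × 277.0 / 9.808 = 8105.5 m.
Invert the barometric formula: z = H ln(P₀/P).
P₀/P = 1010/415 = 2.4337; ln(2.4337) = 0.88941.
z = 8105.5 × 0.88941 = 7209.1 m.

z ≈ 7209 m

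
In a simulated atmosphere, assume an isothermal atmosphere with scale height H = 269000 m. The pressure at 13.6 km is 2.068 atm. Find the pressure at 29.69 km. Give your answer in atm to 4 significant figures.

Between two levels, P₂ = P₁ exp(−Δz/H) with Δz = z₂ − z₁.
Δz = 29690 − 13600 = 16090 m; Δz/H = 16090/269000 = 0.059814.
P₂ = 2.068 × exp(−0.059814) = 2.068 × 0.94194 = 1.9479 atm.

P ≈ 1.948 atm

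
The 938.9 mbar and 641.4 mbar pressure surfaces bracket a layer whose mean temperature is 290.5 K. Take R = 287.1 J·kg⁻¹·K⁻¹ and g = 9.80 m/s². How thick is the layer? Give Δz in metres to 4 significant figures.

Hypsometric equation: Δz = (R T̄/g) ln(P₁/P₂).
R T̄/g = 287.1 × 290.5 / 9.80 = 8510.5 m.
ln(938.9/641.4) = ln(1.4638) = 0.38104.
Δz = 8510.5 × 0.38104 = 3242.8 m.

Δz ≈ 3243 m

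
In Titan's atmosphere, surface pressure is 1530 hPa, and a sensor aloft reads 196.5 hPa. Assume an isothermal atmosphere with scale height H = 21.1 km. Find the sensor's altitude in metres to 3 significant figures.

z ≈ 43300 m

Invert the barometric formula: z = H ln(P₀/P).
P₀/P = 1530/196.5 = 7.7863; ln(7.7863) = 2.0524.
z = 21100 × 2.0524 = 43306 m.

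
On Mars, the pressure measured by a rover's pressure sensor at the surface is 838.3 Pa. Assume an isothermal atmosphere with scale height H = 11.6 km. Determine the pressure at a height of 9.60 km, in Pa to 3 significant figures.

Barometric formula: P = P₀ exp(−z/H).
z/H = 9600.0/11600 = 0.82759; exp(−0.82759) = 0.43710.
P = 838.3 × 0.43710 = 366.42 Pa.

P ≈ 366 Pa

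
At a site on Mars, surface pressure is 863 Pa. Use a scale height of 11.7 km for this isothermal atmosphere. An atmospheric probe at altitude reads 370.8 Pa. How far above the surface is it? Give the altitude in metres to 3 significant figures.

Invert the barometric formula: z = H ln(P₀/P).
P₀/P = 863/370.8 = 2.3274; ln(2.3274) = 0.84475.
z = 11700 × 0.84475 = 9883.6 m.

z ≈ 9880 m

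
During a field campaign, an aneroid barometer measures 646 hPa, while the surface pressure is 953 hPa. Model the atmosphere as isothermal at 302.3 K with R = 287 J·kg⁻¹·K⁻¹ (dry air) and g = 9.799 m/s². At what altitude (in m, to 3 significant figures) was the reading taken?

Scale height: H = RT/g = 287 × 302.3 / 9.799 = 8854.0 m.
Invert the barometric formula: z = H ln(P₀/P).
P₀/P = 953/646 = 1.4752; ln(1.4752) = 0.38879.
z = 8854.0 × 0.38879 = 3442.3 m.

z ≈ 3440 m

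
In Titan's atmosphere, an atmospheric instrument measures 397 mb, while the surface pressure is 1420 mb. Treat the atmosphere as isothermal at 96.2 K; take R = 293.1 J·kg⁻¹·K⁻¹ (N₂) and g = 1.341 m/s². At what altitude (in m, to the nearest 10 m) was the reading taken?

z ≈ 26800 m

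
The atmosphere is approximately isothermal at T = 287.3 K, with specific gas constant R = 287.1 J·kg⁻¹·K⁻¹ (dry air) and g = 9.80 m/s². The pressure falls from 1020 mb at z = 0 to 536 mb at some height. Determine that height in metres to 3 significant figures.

z ≈ 5420 m

Scale height: H = RT/g = 287.1 × 287.3 / 9.80 = 8416.7 m.
Invert the barometric formula: z = H ln(P₀/P).
P₀/P = 1020/536 = 1.9030; ln(1.9030) = 0.64343.
z = 8416.7 × 0.64343 = 5415.6 m.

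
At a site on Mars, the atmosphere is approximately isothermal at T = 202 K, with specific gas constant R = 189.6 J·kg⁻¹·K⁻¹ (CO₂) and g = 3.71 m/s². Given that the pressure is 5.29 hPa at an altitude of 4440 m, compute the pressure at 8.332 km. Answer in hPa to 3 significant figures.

Scale height: H = RT/g = 189.6 × 202 / 3.71 = 10323 m.
Between two levels, P₂ = P₁ exp(−Δz/H) with Δz = z₂ − z₁.
Δz = 8332.0 − 4440.0 = 3892.0 m; Δz/H = 3892.0/10323 = 0.37702.
P₂ = 5.29 × exp(−0.37702) = 5.29 × 0.68590 = 3.6284 hPa.

P ≈ 3.63 hPa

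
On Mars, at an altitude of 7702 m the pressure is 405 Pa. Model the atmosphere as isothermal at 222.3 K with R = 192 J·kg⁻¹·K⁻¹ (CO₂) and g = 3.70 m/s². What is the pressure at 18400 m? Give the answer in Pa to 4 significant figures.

P ≈ 160.2 Pa

Scale height: H = RT/g = 192 × 222.3 / 3.70 = 11536 m.
Between two levels, P₂ = P₁ exp(−Δz/H) with Δz = z₂ − z₁.
Δz = 18400 − 7702.0 = 10698 m; Δz/H = 10698/11536 = 0.92736.
P₂ = 405 × exp(−0.92736) = 405 × 0.39560 = 160.22 Pa.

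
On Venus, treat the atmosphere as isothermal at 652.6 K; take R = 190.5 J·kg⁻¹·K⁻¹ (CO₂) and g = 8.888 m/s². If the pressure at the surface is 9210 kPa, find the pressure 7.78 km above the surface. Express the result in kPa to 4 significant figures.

Scale height: H = RT/g = 190.5 × 652.6 / 8.888 = 13987 m.
Barometric formula: P = P₀ exp(−z/H).
z/H = 7780.0/13987 = 0.55623; exp(−0.55623) = 0.57337.
P = 9210 × 0.57337 = 5280.7 kPa.

P ≈ 5281 kPa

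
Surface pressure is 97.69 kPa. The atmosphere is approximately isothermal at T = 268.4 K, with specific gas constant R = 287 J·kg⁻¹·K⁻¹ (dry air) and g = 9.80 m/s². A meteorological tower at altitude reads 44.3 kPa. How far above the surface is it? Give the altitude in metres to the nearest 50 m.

z ≈ 6200 m

Scale height: H = RT/g = 287 × 268.4 / 9.80 = 7860.3 m.
Invert the barometric formula: z = H ln(P₀/P).
P₀/P = 97.69/44.3 = 2.2052; ln(2.2052) = 0.79082.
z = 7860.3 × 0.79082 = 6216.1 m.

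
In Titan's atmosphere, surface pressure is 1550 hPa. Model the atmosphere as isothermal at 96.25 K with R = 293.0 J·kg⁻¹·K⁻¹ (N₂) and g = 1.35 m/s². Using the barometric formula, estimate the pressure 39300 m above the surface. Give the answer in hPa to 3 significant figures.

Scale height: H = RT/g = 293.0 × 96.25 / 1.35 = 20890 m.
Barometric formula: P = P₀ exp(−z/H).
z/H = 39300/20890 = 1.8813; exp(−1.8813) = 0.15239.
P = 1550 × 0.15239 = 236.20 hPa.

P ≈ 236 hPa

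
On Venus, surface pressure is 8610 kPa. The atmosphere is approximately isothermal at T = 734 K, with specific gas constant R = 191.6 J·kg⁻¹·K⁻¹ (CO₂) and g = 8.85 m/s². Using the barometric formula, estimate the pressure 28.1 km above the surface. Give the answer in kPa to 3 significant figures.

P ≈ 1470 kPa

Scale height: H = RT/g = 191.6 × 734 / 8.85 = 15891 m.
Barometric formula: P = P₀ exp(−z/H).
z/H = 28100/15891 = 1.7683; exp(−1.7683) = 0.17062.
P = 8610 × 0.17062 = 1469.0 kPa.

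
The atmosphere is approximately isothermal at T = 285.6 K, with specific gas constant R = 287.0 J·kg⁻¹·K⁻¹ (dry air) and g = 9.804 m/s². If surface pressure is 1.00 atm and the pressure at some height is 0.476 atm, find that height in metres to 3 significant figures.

Scale height: H = RT/g = 287.0 × 285.6 / 9.804 = 8360.6 m.
Invert the barometric formula: z = H ln(P₀/P).
P₀/P = 1.00/0.476 = 2.1008; ln(2.1008) = 0.74232.
z = 8360.6 × 0.74232 = 6206.2 m.

z ≈ 6210 m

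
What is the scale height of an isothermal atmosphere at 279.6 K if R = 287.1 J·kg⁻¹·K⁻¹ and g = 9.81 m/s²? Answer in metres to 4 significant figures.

The scale height of an isothermal atmosphere is H = RT/g.
H = 287.1 × 279.6 / 9.81 = 80273/9.81 = 8182.8 m.

H ≈ 8183 m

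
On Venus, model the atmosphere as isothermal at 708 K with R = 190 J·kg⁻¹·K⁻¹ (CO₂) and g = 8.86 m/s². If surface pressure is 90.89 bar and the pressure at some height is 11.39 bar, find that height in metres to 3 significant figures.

Scale height: H = RT/g = 190 × 708 / 8.86 = 15183 m.
Invert the barometric formula: z = H ln(P₀/P).
P₀/P = 90.89/11.39 = 7.9798; ln(7.9798) = 2.0769.
z = 15183 × 2.0769 = 31534 m.

z ≈ 31500 m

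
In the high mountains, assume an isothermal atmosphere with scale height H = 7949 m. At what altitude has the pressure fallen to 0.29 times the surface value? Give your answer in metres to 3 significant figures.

Set P/P₀ = exp(−z/H) = 0.29, so z = −H ln(0.29).
−ln(0.29) = 1.2379; z = 7949.0 × 1.2379 = 9840.1 m.

z ≈ 9840 m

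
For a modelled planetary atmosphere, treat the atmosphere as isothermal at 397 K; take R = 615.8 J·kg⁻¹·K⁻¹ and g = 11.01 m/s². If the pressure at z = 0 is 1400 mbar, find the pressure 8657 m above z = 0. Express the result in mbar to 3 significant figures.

P ≈ 948 mbar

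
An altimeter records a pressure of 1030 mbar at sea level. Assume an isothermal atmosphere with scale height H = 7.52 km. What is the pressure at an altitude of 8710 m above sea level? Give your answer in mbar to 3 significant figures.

Barometric formula: P = P₀ exp(−z/H).
z/H = 8710.0/7520.0 = 1.1582; exp(−1.1582) = 0.31405.
P = 1030 × 0.31405 = 323.47 mbar.

P ≈ 323 mbar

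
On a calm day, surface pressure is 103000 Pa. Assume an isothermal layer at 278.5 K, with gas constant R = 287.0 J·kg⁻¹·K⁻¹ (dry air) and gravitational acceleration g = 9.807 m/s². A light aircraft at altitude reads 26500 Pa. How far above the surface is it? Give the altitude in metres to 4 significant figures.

Scale height: H = RT/g = 287.0 × 278.5 / 9.807 = 8150.2 m.
Invert the barometric formula: z = H ln(P₀/P).
P₀/P = 103000/26500 = 3.8868; ln(3.8868) = 1.3576.
z = 8150.2 × 1.3576 = 11065 m.

z ≈ 11060 m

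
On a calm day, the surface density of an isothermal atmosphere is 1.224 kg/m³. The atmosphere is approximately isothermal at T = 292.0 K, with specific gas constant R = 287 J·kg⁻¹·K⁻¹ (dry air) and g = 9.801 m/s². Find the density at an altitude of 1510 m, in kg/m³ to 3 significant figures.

ρ ≈ 1.03 kg/m³

Scale height: H = RT/g = 287 × 292.0 / 9.801 = 8550.6 m.
In an isothermal atmosphere, density decays like pressure: ρ = ρ₀ exp(−z/H).
z/H = 1510.0/8550.6 = 0.17660; exp(−0.17660) = 0.83811.
ρ = 1.224 × 0.83811 = 1.0258 kg/m³.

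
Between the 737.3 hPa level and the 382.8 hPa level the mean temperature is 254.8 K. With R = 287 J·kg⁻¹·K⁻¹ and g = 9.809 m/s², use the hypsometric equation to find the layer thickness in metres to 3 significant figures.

Δz ≈ 4890 m

Hypsometric equation: Δz = (R T̄/g) ln(P₁/P₂).
R T̄/g = 287 × 254.8 / 9.809 = 7455.2 m.
ln(737.3/382.8) = ln(1.9261) = 0.65550.
Δz = 7455.2 × 0.65550 = 4886.9 m.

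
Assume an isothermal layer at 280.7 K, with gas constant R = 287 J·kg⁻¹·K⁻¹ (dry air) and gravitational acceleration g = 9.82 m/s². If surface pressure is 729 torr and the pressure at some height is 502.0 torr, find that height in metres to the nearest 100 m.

z ≈ 3100 m

Scale height: H = RT/g = 287 × 280.7 / 9.82 = 8203.8 m.
Invert the barometric formula: z = H ln(P₀/P).
P₀/P = 729/502.0 = 1.4522; ln(1.4522) = 0.37308.
z = 8203.8 × 0.37308 = 3060.7 m.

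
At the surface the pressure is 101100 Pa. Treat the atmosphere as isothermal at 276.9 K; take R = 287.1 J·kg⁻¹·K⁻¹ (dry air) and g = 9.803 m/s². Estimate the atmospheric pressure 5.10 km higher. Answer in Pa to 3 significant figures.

P ≈ 53900 Pa

Scale height: H = RT/g = 287.1 × 276.9 / 9.803 = 8109.6 m.
Barometric formula: P = P₀ exp(−z/H).
z/H = 5100.0/8109.6 = 0.62888; exp(−0.62888) = 0.53319.
P = 101100 × 0.53319 = 53906 Pa.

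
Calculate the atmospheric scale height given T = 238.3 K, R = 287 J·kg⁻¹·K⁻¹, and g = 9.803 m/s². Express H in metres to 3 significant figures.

H ≈ 6980 m

The scale height of an isothermal atmosphere is H = RT/g.
H = 287 × 238.3 / 9.803 = 68392/9.803 = 6976.6 m.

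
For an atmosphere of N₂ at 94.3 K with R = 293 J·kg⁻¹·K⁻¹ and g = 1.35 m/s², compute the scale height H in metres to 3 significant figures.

H ≈ 20500 m

The scale height of an isothermal atmosphere is H = RT/g.
H = 293 × 94.3 / 1.35 = 27630/1.35 = 20467 m.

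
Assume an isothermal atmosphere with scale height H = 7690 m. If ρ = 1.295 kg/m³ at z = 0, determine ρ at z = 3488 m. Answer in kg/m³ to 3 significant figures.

In an isothermal atmosphere, density decays like pressure: ρ = ρ₀ exp(−z/H).
z/H = 3488.0/7690.0 = 0.45358; exp(−0.45358) = 0.63535.
ρ = 1.295 × 0.63535 = 0.82278 kg/m³.

ρ ≈ 0.823 kg/m³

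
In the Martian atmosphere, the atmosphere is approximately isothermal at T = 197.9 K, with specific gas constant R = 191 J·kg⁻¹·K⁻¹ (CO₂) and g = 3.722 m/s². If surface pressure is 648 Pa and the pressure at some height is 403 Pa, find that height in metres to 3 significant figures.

z ≈ 4820 m

Scale height: H = RT/g = 191 × 197.9 / 3.722 = 10156 m.
Invert the barometric formula: z = H ln(P₀/P).
P₀/P = 648/403 = 1.6079; ln(1.6079) = 0.47493.
z = 10156 × 0.47493 = 4823.4 m.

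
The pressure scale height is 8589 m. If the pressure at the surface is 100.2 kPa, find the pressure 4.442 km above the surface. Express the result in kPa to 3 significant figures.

Barometric formula: P = P₀ exp(−z/H).
z/H = 4442.0/8589.0 = 0.51717; exp(−0.51717) = 0.59621.
P = 100.2 × 0.59621 = 59.740 kPa.

P ≈ 59.7 kPa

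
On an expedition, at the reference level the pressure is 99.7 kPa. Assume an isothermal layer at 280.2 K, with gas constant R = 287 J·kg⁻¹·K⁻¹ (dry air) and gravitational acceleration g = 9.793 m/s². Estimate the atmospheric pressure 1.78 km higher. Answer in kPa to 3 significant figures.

P ≈ 80.3 kPa

Scale height: H = RT/g = 287 × 280.2 / 9.793 = 8211.7 m.
Barometric formula: P = P₀ exp(−z/H).
z/H = 1780.0/8211.7 = 0.21676; exp(−0.21676) = 0.80512.
P = 99.7 × 0.80512 = 80.270 kPa.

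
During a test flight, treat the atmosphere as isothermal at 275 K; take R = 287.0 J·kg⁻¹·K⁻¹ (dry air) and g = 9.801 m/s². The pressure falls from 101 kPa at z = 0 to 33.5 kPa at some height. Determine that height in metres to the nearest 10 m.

Scale height: H = RT/g = 287.0 × 275 / 9.801 = 8052.7 m.
Invert the barometric formula: z = H ln(P₀/P).
P₀/P = 101/33.5 = 3.0149; ln(3.0149) = 1.1036.
z = 8052.7 × 1.1036 = 8887.0 m.

z ≈ 8890 m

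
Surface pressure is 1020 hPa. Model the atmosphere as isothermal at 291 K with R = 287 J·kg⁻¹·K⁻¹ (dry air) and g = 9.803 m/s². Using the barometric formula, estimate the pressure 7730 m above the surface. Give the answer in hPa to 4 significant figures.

Scale height: H = RT/g = 287 × 291 / 9.803 = 8519.5 m.
Barometric formula: P = P₀ exp(−z/H).
z/H = 7730.0/8519.5 = 0.90733; exp(−0.90733) = 0.40360.
P = 1020 × 0.40360 = 411.67 hPa.

P ≈ 411.7 hPa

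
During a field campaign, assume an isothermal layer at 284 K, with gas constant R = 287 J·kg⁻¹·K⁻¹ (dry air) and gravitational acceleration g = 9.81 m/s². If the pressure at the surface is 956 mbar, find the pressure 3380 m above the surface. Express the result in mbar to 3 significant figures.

Scale height: H = RT/g = 287 × 284 / 9.81 = 8308.7 m.
Barometric formula: P = P₀ exp(−z/H).
z/H = 3380.0/8308.7 = 0.40680; exp(−0.40680) = 0.66578.
P = 956 × 0.66578 = 636.49 mbar.

P ≈ 636 mbar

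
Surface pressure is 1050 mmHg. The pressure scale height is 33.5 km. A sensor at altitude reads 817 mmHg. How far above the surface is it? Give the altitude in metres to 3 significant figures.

Invert the barometric formula: z = H ln(P₀/P).
P₀/P = 1050/817 = 1.2852; ln(1.2852) = 0.25091.
z = 33500 × 0.25091 = 8405.5 m.

z ≈ 8410 m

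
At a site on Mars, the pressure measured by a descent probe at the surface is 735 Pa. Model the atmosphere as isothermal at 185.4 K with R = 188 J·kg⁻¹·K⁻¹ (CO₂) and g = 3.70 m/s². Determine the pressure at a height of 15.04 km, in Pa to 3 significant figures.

Scale height: H = RT/g = 188 × 185.4 / 3.70 = 9420.3 m.
Barometric formula: P = P₀ exp(−z/H).
z/H = 15040/9420.3 = 1.5966; exp(−1.5966) = 0.20258.
P = 735 × 0.20258 = 148.90 Pa.

P ≈ 149 Pa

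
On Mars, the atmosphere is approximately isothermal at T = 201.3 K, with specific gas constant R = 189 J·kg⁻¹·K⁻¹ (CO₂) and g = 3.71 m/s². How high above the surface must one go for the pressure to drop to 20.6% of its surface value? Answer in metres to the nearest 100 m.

z ≈ 16200 m

Scale height: H = RT/g = 189 × 201.3 / 3.71 = 10255 m.
Set P/P₀ = exp(−z/H) = 0.206, so z = −H ln(0.206).
−ln(0.206) = 1.5799; z = 10255 × 1.5799 = 16202 m.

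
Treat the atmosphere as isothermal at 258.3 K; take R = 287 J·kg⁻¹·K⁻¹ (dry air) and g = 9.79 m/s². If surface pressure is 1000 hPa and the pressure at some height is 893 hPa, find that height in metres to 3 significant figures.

z ≈ 857 m

Scale height: H = RT/g = 287 × 258.3 / 9.79 = 7572.2 m.
Invert the barometric formula: z = H ln(P₀/P).
P₀/P = 1000/893 = 1.1198; ln(1.1198) = 0.11315.
z = 7572.2 × 0.11315 = 856.79 m.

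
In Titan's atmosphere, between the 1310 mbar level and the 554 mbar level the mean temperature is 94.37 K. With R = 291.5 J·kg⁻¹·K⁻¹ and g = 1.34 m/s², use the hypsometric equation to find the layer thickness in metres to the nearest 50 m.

Hypsometric equation: Δz = (R T̄/g) ln(P₁/P₂).
R T̄/g = 291.5 × 94.37 / 1.34 = 20529 m.
ln(1310/554) = ln(2.3646) = 0.86061.
Δz = 20529 × 0.86061 = 17667 m.

Δz ≈ 17650 m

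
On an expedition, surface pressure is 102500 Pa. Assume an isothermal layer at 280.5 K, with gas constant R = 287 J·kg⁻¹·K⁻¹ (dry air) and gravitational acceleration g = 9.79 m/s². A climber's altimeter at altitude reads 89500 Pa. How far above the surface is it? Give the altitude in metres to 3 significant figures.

Scale height: H = RT/g = 287 × 280.5 / 9.79 = 8223.0 m.
Invert the barometric formula: z = H ln(P₀/P).
P₀/P = 102500/89500 = 1.1453; ln(1.1453) = 0.13567.
z = 8223.0 × 0.13567 = 1115.6 m.

z ≈ 1120 m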